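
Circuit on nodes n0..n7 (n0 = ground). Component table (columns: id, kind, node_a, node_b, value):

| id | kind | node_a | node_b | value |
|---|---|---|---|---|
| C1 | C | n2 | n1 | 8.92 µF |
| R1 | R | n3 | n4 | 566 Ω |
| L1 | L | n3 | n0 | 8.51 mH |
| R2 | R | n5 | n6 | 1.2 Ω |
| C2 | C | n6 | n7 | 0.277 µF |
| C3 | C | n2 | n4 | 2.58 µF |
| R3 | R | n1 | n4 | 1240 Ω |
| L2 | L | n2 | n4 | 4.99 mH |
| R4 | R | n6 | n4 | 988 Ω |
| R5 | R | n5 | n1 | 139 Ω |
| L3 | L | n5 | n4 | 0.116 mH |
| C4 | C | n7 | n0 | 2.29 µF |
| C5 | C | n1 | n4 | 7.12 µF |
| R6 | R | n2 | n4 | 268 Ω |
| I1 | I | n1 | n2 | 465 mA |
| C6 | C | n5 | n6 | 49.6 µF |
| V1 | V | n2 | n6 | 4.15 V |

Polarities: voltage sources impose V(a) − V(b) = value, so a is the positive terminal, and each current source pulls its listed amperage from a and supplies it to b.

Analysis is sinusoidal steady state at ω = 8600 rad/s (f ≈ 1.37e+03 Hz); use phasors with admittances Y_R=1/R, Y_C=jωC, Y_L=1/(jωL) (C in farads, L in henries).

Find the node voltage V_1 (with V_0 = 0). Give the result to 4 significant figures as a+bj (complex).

2.080+3.370j V

Apply KCL at each of the 7 non-ground nodes and solve the resulting linear system.
Node n1: branches {C1, R3, R5, C5, I1} → V_1 = 2.080+3.370j
Node n2: branches {C1, C3, L2, R6, I1, V1} → V_2 = 4.214-0.1441j
Node n3: branches {R1, L1} → V_3 = 0.009970-0.02241j
Node n4: branches {R1, C3, R3, L2, R4, L3, C5, R6} → V_4 = -0.1633-0.09952j
Node n5: branches {R2, R5, L3, C6} → V_5 = -0.02847+0.09382j
Node n6: branches {R2, C2, R4, C6, V1} → V_6 = 0.06410-0.1441j
Node n7: branches {C2, C4} → V_7 = 0.006917-0.01555j
Source currents: i(V1)=0.1792-0.1587j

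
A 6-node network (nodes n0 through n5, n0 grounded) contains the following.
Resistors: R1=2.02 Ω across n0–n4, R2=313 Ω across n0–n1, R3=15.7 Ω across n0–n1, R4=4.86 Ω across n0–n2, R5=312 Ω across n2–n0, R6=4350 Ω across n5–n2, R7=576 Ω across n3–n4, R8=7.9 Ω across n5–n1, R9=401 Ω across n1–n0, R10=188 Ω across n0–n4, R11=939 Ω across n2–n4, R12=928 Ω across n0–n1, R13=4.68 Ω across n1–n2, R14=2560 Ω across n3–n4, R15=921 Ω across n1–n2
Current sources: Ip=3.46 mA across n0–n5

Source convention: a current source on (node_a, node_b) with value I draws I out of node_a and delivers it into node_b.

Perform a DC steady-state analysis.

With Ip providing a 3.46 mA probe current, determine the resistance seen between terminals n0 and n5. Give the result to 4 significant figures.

Element admittances at DC:
  Y(R1) = 0.4950 S between n0,n4
  Y(R2) = 0.003195 S between n0,n1
  Y(R3) = 0.06369 S between n0,n1
  Y(R4) = 0.2058 S between n0,n2
  Y(R5) = 0.003205 S between n2,n0
  Y(R6) = 0.0002299 S between n5,n2
  Y(R7) = 0.001736 S between n3,n4
  Y(R8) = 0.1266 S between n5,n1
  Y(R9) = 0.002494 S between n1,n0
  Y(R10) = 0.005319 S between n0,n4
  Y(R11) = 0.001065 S between n2,n4
  Y(R12) = 0.001078 S between n0,n1
  Y(R13) = 0.2137 S between n1,n2
  Y(R14) = 0.0003906 S between n3,n4
  Y(R15) = 0.001086 S between n1,n2
  Ip: injects 0.00346 A into n5 (from n0)
Assemble and solve the 5×5 MNA system:
  V(n1)=0.01956  V(n2)=0.009911  V(n3)=2.105e-05  V(n4)=2.105e-05  V(n5)=0.04683

R_eq = 13.53 Ω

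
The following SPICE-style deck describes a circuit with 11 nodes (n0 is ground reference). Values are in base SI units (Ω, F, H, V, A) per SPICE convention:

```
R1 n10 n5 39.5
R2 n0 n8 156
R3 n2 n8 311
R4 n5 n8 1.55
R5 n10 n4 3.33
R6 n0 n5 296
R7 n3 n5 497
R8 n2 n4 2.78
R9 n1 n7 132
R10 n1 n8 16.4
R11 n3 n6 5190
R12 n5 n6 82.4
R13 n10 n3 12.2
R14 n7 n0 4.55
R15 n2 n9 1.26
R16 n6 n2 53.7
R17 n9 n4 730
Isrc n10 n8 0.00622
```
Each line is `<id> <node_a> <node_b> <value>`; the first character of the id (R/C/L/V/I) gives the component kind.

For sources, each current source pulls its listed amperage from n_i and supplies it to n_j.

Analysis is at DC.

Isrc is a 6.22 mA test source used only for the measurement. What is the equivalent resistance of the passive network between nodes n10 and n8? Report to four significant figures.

MNA unknowns: 10 node voltages V₁..V_10
R1: Y=0.02532 on G[10,5]
R2: Y=0.006410 on G[0,8]
R3: Y=0.003215 on G[2,8]
R4: Y=0.6452 on G[5,8]
R5: Y=0.3003 on G[10,4]
R6: Y=0.003378 on G[0,5]
R7: Y=0.002012 on G[3,5]
R8: Y=0.3597 on G[2,4]
R9: Y=0.007576 on G[1,7]
R10: Y=0.06098 on G[1,8]
R11: Y=0.0001927 on G[3,6]
R12: Y=0.01214 on G[5,6]
R13: Y=0.08197 on G[10,3]
R14: Y=0.2198 on G[7,0]
R15: Y=0.7937 on G[2,9]
R16: Y=0.01862 on G[6,2]
R17: Y=0.001370 on G[9,4]
Isrc: z[10]−=0.00622, z[8]+=0.00622
solve → V1=0.001622, V2=-0.1631, V3=-0.1692, V4=-0.1677, V5=-0.006965, V6=-0.1019, V7=5.406e-05, V8=0.001817, V9=-0.1631, V10=-0.1733

R_eq = 28.15 Ω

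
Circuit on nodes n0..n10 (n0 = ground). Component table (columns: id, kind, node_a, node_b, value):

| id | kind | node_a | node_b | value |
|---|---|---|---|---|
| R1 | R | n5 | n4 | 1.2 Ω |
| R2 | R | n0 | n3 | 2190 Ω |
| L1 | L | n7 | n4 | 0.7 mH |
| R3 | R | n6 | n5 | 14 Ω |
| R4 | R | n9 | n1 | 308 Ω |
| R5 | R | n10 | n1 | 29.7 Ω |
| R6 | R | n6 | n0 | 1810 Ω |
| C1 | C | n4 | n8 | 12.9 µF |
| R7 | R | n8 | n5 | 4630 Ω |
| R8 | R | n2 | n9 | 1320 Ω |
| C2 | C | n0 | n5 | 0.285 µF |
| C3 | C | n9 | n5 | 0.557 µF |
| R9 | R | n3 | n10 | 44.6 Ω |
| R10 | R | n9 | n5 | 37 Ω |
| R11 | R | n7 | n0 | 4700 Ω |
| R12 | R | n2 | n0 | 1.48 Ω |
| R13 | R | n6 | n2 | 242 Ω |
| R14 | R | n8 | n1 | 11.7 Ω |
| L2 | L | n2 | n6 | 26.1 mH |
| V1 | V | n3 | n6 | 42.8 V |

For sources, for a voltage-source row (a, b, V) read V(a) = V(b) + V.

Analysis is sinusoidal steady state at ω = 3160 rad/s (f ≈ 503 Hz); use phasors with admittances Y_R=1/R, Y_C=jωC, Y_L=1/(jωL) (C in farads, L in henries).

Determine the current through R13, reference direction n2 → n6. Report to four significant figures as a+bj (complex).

Element admittances at ω=3160 rad/s:
  Y(R1) = 0.8333+0.000j S between n5,n4
  Y(R2) = 0.0004566+0.000j S between n0,n3
  Y(L1) = 0.000-0.4521j S between n7,n4
  Y(R3) = 0.07143+0.000j S between n6,n5
  Y(R4) = 0.003247+0.000j S between n9,n1
  Y(R5) = 0.03367+0.000j S between n10,n1
  Y(R6) = 0.0005525+0.000j S between n6,n0
  Y(C1) = 0.000+0.04076j S between n4,n8
  Y(R7) = 0.0002160+0.000j S between n8,n5
  Y(R8) = 0.0007576+0.000j S between n2,n9
  Y(C2) = 0.000+0.0009006j S between n0,n5
  Y(C3) = 0.000+0.001760j S between n9,n5
  Y(R9) = 0.02242+0.000j S between n3,n10
  Y(R10) = 0.02703+0.000j S between n9,n5
  Y(R11) = 0.0002128+0.000j S between n7,n0
  Y(R12) = 0.6757+0.000j S between n2,n0
  Y(R13) = 0.004132+0.000j S between n6,n2
  Y(R14) = 0.08547+0.000j S between n8,n1
  Y(L2) = 0.000-0.01212j S between n2,n6
  V1: constraint V(n3)−V(n6) = 42.8
Assemble and solve the 11×11 MNA system:
  V(n1)=12.57-8.468j  V(n2)=-0.03069-0.003601j  V(n3)=42.24-1.882j  V(n4)=5.390-0.5495j  V(n5)=4.940-0.6855j  V(n6)=-0.5648-1.882j  V(n7)=5.390-0.5521j  V(n8)=8.166-9.769j  V(n9)=5.570-1.519j  V(n10)=24.43-5.835j
  i(V1)=-0.4185-0.08778j

0.002207+0.007761j A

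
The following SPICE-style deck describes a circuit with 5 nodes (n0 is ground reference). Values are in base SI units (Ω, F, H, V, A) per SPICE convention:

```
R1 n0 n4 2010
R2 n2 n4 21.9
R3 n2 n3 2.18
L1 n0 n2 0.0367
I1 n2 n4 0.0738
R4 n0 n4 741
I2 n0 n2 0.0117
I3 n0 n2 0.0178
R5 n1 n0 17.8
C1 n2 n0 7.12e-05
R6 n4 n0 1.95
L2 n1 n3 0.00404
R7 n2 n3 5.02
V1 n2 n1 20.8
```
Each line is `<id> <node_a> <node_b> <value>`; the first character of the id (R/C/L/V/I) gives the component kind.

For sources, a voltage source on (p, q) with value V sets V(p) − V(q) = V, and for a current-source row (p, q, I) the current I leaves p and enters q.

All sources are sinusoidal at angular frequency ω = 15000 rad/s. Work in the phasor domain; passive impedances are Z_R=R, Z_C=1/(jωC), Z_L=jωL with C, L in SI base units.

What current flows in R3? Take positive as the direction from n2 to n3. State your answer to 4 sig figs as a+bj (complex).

0.005999-0.2392j A

MNA unknowns: 4 node voltages V₁..V_4 plus 1 source current (V1)
R1: Y=0.0004975+0.000j on G[0,4]
R2: Y=0.04566+0.000j on G[2,4]
R3: Y=0.4587+0.000j on G[2,3]
L1: Y=0.000-0.001817j on G[0,2]
I1: z[2]−=0.0738, z[4]+=0.0738
R4: Y=0.001350+0.000j on G[0,4]
I2: z[0]−=0.0117, z[2]+=0.0117
I3: z[0]−=0.0178, z[2]+=0.0178
R5: Y=0.05618+0.000j on G[1,0]
C1: Y=0.000+1.068j on G[2,0]
R6: Y=0.5128+0.000j on G[4,0]
L2: Y=0.000-0.01650j on G[1,3]
R7: Y=0.1992+0.000j on G[2,3]
V1: row V2−V1=20.8, i_V1 at 2,1
solve → V1=-20.70-1.051j, V2=0.09674-1.051j, V3=0.08366-0.5298j, V4=0.1396-0.08566j
aux → i_V1=-1.172+0.2840j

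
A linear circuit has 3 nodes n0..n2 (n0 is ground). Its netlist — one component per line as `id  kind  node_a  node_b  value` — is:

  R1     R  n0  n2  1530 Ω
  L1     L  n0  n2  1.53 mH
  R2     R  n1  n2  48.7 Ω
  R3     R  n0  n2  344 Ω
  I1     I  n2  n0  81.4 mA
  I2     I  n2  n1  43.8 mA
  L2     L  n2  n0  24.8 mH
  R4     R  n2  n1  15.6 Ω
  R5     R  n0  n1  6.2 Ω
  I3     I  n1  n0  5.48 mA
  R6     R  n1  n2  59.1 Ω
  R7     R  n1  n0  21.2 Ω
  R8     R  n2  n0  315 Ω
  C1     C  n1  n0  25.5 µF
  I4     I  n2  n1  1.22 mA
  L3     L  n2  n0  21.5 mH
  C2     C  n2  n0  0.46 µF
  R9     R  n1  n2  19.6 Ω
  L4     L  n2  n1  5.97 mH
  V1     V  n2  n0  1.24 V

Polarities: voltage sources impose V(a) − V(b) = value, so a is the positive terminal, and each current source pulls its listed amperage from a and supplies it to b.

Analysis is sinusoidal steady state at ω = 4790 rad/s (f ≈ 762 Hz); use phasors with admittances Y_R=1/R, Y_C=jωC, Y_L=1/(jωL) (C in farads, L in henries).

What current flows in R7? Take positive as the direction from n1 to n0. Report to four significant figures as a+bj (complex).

0.02695-0.01217j A

Apply KCL at each of the 2 non-ground nodes and solve the resulting linear system.
Node n1: branches {R2, I2, R4, R5, I3, R6, R7, C1, I4, R9, L4} → V_1 = 0.5712-0.2580j
Node n2: branches {R1, L1, R2, R3, I1, I2, L2, R4, R6, R8, I4, L3, C2, R9, L4, V1} → V_2 = 1.240+0.000j
Source currents: i(V1)=-0.2458+0.1730j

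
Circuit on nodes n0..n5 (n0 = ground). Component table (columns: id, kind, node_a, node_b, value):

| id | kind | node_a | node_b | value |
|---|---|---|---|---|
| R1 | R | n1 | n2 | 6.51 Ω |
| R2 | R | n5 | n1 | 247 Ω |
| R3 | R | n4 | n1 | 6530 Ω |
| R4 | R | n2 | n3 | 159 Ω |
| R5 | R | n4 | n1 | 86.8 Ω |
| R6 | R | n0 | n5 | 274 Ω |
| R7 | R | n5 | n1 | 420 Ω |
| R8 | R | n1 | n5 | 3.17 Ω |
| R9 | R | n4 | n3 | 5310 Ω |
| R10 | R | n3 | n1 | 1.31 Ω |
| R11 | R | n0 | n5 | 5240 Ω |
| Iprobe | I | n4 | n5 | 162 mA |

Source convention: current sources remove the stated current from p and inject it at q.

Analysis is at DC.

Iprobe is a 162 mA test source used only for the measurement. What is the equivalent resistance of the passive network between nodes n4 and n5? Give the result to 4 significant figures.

R_eq = 87.41 Ω

Element admittances at DC:
  Y(R1) = 0.1536 S between n1,n2
  Y(R2) = 0.004049 S between n5,n1
  Y(R3) = 0.0001531 S between n4,n1
  Y(R4) = 0.006289 S between n2,n3
  Y(R5) = 0.01152 S between n4,n1
  Y(R6) = 0.003650 S between n0,n5
  Y(R7) = 0.002381 S between n5,n1
  Y(R8) = 0.3155 S between n1,n5
  Y(R9) = 0.0001883 S between n4,n3
  Y(R10) = 0.7634 S between n3,n1
  Y(R11) = 0.0001908 S between n0,n5
  Iprobe: injects 0.162 A into n5 (from n4)
Assemble and solve the 5×5 MNA system:
  V(n1)=-0.5033  V(n2)=-0.5034  V(n3)=-0.5066  V(n4)=-14.16  V(n5)=0.000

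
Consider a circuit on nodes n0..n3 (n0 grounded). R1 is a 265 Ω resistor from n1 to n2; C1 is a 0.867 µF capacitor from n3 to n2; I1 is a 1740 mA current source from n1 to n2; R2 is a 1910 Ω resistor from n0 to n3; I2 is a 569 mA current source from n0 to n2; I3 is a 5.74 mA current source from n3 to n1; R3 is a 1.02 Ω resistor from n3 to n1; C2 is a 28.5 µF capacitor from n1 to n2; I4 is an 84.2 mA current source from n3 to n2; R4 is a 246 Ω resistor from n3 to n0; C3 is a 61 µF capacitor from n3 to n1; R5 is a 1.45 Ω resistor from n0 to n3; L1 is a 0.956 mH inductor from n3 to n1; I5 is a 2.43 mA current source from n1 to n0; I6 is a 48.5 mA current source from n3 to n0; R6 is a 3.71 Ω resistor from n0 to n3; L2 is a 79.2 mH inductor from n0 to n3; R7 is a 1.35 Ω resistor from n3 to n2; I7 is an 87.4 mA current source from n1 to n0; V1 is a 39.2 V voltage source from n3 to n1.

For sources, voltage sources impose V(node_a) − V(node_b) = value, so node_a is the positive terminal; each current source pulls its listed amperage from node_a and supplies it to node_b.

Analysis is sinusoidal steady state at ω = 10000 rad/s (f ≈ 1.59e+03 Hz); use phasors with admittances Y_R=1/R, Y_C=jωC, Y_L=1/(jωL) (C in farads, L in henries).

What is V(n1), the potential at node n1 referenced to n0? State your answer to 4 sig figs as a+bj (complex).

Element admittances at ω=10000 rad/s:
  Y(R1) = 0.003774+0.000j S between n1,n2
  Y(C1) = 0.000+0.008670j S between n3,n2
  I1: injects 1.74 A into n2 (from n1)
  Y(R2) = 0.0005236+0.000j S between n0,n3
  I2: injects 0.569 A into n2 (from n0)
  I3: injects 0.00574 A into n1 (from n3)
  Y(R3) = 0.9804+0.000j S between n3,n1
  Y(C2) = 0.000+0.2850j S between n1,n2
  I4: injects 0.0842 A into n2 (from n3)
  Y(R4) = 0.004065+0.000j S between n3,n0
  Y(C3) = 0.000+0.6100j S between n3,n1
  Y(R5) = 0.6897+0.000j S between n0,n3
  Y(L1) = 0.000-0.1046j S between n3,n1
  I5: injects 0.00243 A into n0 (from n1)
  I6: injects 0.0485 A into n0 (from n3)
  Y(R6) = 0.2695+0.000j S between n0,n3
  Y(L2) = 0.000-0.001263j S between n0,n3
  Y(R7) = 0.7407+0.000j S between n3,n2
  I7: injects 0.0874 A into n0 (from n1)
  V1: constraint V(n3)−V(n1) = 39.2
Assemble and solve the 4×4 MNA system:
  V(n1)=-38.75+0.0005854j  V(n2)=-2.065-14.01j  V(n3)=0.4469+0.0005854j
  i(V1)=-40.74-30.21j

-38.75+0.0005854j V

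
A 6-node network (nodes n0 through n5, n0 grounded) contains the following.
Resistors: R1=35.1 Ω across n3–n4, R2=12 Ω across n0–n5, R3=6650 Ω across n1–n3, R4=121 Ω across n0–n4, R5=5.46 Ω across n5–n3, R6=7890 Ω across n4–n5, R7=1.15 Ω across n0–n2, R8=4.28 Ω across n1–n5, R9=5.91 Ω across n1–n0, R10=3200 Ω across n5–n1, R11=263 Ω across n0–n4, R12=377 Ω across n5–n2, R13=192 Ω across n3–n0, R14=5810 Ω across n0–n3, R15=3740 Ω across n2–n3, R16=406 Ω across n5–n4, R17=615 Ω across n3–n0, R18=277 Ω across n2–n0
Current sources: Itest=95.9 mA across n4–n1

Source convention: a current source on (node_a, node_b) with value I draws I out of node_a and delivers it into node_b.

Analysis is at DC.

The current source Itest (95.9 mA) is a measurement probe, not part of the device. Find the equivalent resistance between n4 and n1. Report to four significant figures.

R_eq = 27.87 Ω

MNA unknowns: 5 node voltages V₁..V_5
R1: Y=0.02849 on G[3,4]
R2: Y=0.08333 on G[0,5]
R3: Y=0.0001504 on G[1,3]
R4: Y=0.008264 on G[0,4]
R5: Y=0.1832 on G[5,3]
R6: Y=0.0001267 on G[4,5]
R7: Y=0.8696 on G[0,2]
R8: Y=0.2336 on G[1,5]
R9: Y=0.1692 on G[1,0]
R10: Y=0.0003125 on G[5,1]
R11: Y=0.003802 on G[0,4]
R12: Y=0.002653 on G[5,2]
R13: Y=0.005208 on G[3,0]
R14: Y=0.0001721 on G[0,3]
R15: Y=0.0002674 on G[2,3]
R16: Y=0.002463 on G[5,4]
R17: Y=0.001626 on G[3,0]
R18: Y=0.003610 on G[2,0]
Itest: z[4]−=0.0959, z[1]+=0.0959
solve → V1=0.2126, V2=-0.0002391, V3=-0.3558, V4=-2.460, V5=-0.04310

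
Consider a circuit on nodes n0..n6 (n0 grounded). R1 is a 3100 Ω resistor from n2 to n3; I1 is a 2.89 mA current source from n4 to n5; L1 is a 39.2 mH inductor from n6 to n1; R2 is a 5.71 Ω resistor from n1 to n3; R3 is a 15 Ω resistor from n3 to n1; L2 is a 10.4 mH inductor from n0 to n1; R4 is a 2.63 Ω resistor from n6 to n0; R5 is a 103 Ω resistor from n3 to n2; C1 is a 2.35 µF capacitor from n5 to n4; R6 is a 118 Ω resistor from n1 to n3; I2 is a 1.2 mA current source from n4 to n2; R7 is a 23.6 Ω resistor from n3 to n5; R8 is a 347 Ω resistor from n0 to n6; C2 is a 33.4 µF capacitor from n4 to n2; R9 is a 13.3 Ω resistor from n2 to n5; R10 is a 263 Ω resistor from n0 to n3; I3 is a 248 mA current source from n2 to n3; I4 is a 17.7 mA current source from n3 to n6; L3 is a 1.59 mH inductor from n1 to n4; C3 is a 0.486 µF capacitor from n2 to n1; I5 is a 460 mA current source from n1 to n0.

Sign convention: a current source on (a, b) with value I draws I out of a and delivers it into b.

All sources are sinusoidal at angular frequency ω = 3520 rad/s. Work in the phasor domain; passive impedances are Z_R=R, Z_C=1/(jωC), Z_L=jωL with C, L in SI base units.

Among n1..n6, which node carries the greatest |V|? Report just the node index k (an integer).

Apply KCL at each of the 6 non-ground nodes and solve the resulting linear system.
Node n1: branches {L1, R2, R3, L2, R6, L3, C3, I5} → V_1 = -1.530-13.74j
Node n2: branches {R1, R5, I2, C2, R9, I3, C3} → V_2 = -1.579-13.24j
Node n3: branches {R1, R2, R3, R5, R6, R7, R10, I3, I4} → V_3 = -0.7053-13.50j
Node n4: branches {I1, C1, I2, C2, L3} → V_4 = -1.483-14.97j
Node n5: branches {I1, C1, R7, R9} → V_5 = -1.126-13.36j
Node n6: branches {L1, R4, R8, I4} → V_6 = -0.2142+0.02489j

4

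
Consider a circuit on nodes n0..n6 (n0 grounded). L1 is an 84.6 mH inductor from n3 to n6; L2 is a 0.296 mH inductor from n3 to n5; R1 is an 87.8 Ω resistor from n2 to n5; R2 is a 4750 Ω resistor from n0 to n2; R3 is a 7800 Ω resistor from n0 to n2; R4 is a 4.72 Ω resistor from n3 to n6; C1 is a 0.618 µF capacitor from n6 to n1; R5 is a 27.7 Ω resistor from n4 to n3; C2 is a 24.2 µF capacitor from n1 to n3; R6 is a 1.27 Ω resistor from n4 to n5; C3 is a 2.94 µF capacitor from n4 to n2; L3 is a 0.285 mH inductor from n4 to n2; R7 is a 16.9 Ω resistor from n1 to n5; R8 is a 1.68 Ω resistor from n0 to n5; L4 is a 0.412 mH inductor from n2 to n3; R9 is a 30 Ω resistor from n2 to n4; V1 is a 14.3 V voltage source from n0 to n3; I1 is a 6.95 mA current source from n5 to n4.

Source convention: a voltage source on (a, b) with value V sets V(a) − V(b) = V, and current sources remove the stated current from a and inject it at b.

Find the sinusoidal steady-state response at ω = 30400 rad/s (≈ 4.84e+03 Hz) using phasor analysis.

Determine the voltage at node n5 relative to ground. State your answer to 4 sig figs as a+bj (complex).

Apply KCL at each of the 6 non-ground nodes and solve the resulting linear system.
Node n1: branches {C1, C2, R7} → V_1 = -14.06-0.8902j
Node n2: branches {R1, R2, R3, C3, L3, L4, R9} → V_2 = -10.96+3.869j
Node n3: branches {L1, L2, R4, R5, C2, L4, V1} → V_3 = -14.30+0.000j
Node n4: branches {R5, R6, C3, L3, R9, I1} → V_4 = -3.459+2.367j
Node n5: branches {L2, R1, R6, R7, R8, I1} → V_5 = -2.703+2.163j
Node n6: branches {L1, R4, C1} → V_6 = -14.22+0.01445j
Source currents: i(V1)=-1.613+1.289j

-2.703+2.163j V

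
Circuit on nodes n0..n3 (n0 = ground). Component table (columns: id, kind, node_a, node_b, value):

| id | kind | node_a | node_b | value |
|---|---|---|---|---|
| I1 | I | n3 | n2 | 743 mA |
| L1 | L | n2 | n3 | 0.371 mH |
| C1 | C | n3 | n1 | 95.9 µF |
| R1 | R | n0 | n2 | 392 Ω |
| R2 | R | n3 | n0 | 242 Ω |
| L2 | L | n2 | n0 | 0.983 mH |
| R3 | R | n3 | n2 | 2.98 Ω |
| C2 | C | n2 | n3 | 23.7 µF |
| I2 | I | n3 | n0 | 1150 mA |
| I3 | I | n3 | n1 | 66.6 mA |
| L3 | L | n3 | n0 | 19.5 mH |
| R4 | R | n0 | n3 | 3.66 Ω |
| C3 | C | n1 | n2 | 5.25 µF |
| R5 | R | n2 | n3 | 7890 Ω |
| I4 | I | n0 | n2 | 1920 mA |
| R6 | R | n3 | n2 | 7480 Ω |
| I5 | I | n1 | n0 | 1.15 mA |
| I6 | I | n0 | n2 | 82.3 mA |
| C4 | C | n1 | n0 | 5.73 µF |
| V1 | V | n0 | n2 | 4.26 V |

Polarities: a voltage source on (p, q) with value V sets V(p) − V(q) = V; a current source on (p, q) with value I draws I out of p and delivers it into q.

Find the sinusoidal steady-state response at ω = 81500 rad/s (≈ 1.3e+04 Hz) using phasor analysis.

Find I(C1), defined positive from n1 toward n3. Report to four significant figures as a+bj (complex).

Element admittances at ω=81500 rad/s:
  I1: injects 0.743 A into n2 (from n3)
  Y(L1) = 0.000-0.03307j S between n2,n3
  Y(C1) = 0.000+7.816j S between n3,n1
  Y(R1) = 0.002551+0.000j S between n0,n2
  Y(R2) = 0.004132+0.000j S between n3,n0
  Y(L2) = 0.000-0.01248j S between n2,n0
  Y(R3) = 0.3356+0.000j S between n3,n2
  Y(C2) = 0.000+1.932j S between n2,n3
  I2: injects 1.15 A into n0 (from n3)
  I3: injects 0.0666 A into n1 (from n3)
  Y(L3) = 0.000-0.0006292j S between n3,n0
  Y(R4) = 0.2732+0.000j S between n0,n3
  Y(C3) = 0.000+0.4279j S between n1,n2
  Y(R5) = 0.0001267+0.000j S between n2,n3
  I4: injects 1.92 A into n2 (from n0)
  Y(R6) = 0.0001337+0.000j S between n3,n2
  I5: injects 0.00115 A into n0 (from n1)
  I6: injects 0.0823 A into n2 (from n0)
  Y(C4) = 0.000+0.4670j S between n1,n0
  V1: constraint V(n0)−V(n2) = 4.26
Assemble and solve the 4×4 MNA system:
  V(n1)=-3.520+0.3476j  V(n2)=-4.260+0.000j  V(n3)=-3.690+0.3958j
  i(V1)=-2.048-1.479j

0.3765+1.327j A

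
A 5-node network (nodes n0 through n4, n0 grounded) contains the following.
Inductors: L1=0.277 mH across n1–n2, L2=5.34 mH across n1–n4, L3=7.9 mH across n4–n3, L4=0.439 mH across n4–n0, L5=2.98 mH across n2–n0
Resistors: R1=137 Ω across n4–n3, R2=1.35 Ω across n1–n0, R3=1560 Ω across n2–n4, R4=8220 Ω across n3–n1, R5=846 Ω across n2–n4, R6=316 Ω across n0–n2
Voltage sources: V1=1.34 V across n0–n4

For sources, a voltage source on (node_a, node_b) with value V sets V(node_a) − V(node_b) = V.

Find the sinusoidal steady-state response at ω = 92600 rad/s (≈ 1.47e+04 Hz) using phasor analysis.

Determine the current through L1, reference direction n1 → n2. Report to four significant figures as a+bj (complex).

0.002207-0.0002296j A

Element admittances at ω=92600 rad/s:
  Y(L1) = 0.000-0.03899j S between n1,n2
  Y(L2) = 0.000-0.002022j S between n1,n4
  Y(R1) = 0.007299+0.000j S between n4,n3
  Y(L3) = 0.000-0.001367j S between n4,n3
  Y(R2) = 0.7407+0.000j S between n1,n0
  Y(R3) = 0.0006410+0.000j S between n2,n4
  Y(R4) = 0.0001217+0.000j S between n3,n1
  Y(R5) = 0.001182+0.000j S between n2,n4
  Y(L4) = 0.000-0.02460j S between n4,n0
  Y(R6) = 0.003165+0.000j S between n0,n2
  Y(L5) = 0.000-0.003624j S between n2,n0
  V1: constraint V(n0)−V(n4) = 1.34
Assemble and solve the 5×5 MNA system:
  V(n1)=-0.003206+0.003960j  V(n2)=-0.009095-0.05264j  V(n3)=-1.319+0.003967j  V(n4)=-1.340+0.000j
  i(V1)=-0.002594+0.03576j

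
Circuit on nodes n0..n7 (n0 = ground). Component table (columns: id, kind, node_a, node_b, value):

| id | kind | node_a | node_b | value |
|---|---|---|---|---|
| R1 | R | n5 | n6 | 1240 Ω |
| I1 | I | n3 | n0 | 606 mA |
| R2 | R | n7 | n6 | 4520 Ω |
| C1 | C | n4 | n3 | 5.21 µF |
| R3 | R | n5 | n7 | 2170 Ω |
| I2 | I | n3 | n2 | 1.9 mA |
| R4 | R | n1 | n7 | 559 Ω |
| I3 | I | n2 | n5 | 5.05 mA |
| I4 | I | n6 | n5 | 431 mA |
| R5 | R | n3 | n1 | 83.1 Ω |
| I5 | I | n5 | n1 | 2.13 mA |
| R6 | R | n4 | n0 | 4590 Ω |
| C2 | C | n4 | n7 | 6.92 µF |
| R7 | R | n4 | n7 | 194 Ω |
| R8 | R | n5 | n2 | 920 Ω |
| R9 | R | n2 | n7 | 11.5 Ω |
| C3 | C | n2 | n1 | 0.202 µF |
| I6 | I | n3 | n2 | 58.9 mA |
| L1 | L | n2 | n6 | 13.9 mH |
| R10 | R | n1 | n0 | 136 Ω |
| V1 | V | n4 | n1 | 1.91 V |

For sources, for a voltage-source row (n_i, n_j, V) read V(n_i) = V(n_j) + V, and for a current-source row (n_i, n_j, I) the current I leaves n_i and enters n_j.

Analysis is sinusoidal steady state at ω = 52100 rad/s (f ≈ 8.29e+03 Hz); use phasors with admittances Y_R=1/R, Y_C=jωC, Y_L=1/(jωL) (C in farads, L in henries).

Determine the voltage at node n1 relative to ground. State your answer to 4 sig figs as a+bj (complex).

Element admittances at ω=52100 rad/s:
  Y(R1) = 0.0008065+0.000j S between n5,n6
  I1: injects 0.606 A into n0 (from n3)
  Y(R2) = 0.0002212+0.000j S between n7,n6
  Y(C1) = 0.000+0.2714j S between n4,n3
  Y(R3) = 0.0004608+0.000j S between n5,n7
  I2: injects 0.0019 A into n2 (from n3)
  Y(R4) = 0.001789+0.000j S between n1,n7
  I3: injects 0.00505 A into n5 (from n2)
  I4: injects 0.431 A into n5 (from n6)
  Y(R5) = 0.01203+0.000j S between n3,n1
  I5: injects 0.00213 A into n1 (from n5)
  Y(R6) = 0.0002179+0.000j S between n4,n0
  Y(C2) = 0.000+0.3605j S between n4,n7
  Y(R7) = 0.005155+0.000j S between n4,n7
  Y(R8) = 0.001087+0.000j S between n5,n2
  Y(R9) = 0.08696+0.000j S between n2,n7
  Y(C3) = 0.000+0.01052j S between n2,n1
  I6: injects 0.0589 A into n2 (from n3)
  Y(L1) = 0.000-0.001381j S between n2,n6
  Y(R10) = 0.007353+0.000j S between n1,n0
  V1: constraint V(n4)−V(n1) = 1.91
Assemble and solve the 8×8 MNA system:
  V(n1)=-80.10+0.000j  V(n2)=-78.14+0.2850j  V(n3)=-78.30+2.536j  V(n4)=-78.19+0.000j  V(n5)=76.78-53.87j  V(n6)=-163.9-157.6j  V(n7)=-78.24-0.1626j
  i(V1)=-0.6130-0.05087j

-80.10+0.000j V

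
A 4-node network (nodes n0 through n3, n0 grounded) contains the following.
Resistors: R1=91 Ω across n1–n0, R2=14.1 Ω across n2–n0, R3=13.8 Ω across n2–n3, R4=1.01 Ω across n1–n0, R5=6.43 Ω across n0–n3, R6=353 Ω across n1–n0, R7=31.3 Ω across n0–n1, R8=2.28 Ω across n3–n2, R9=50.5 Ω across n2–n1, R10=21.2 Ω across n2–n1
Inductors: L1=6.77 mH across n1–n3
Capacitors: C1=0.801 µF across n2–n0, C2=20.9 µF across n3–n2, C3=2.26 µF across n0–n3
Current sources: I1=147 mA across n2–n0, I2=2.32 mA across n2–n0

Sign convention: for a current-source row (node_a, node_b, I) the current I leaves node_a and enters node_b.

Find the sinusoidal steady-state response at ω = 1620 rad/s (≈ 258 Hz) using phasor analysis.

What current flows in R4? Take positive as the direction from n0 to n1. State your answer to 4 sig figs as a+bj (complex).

0.04494-0.02488j A

Apply KCL at each of the 3 non-ground nodes and solve the resulting linear system.
Node n1: branches {R1, R4, L1, R6, R7, R9, R10} → V_1 = -0.04539+0.02513j
Node n2: branches {R2, R3, C1, C2, R8, R9, R10, I1, I2} → V_2 = -0.5546-0.08038j
Node n3: branches {R3, R5, L1, C2, R8, C3} → V_3 = -0.4083-0.1165j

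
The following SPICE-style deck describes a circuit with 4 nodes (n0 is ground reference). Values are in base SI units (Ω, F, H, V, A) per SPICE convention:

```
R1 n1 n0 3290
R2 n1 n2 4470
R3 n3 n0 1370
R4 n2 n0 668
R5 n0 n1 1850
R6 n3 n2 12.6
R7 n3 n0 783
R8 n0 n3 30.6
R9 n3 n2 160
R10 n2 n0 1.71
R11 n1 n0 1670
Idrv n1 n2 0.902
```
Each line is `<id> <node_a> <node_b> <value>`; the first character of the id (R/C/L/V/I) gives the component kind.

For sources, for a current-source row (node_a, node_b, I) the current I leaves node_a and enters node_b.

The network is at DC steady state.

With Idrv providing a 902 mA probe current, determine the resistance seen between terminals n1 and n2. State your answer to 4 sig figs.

MNA unknowns: 3 node voltages V₁..V_3
R1: Y=0.0003040 on G[1,0]
R2: Y=0.0002237 on G[1,2]
R3: Y=0.0007299 on G[3,0]
R4: Y=0.001497 on G[2,0]
R5: Y=0.0005405 on G[0,1]
R6: Y=0.07937 on G[3,2]
R7: Y=0.001277 on G[3,0]
R8: Y=0.03268 on G[0,3]
R9: Y=0.006250 on G[3,2]
R10: Y=0.5848 on G[2,0]
R11: Y=0.0005988 on G[1,0]
Idrv: z[1]−=0.902, z[2]+=0.902
solve → V1=-540.9, V2=1.278, V3=0.9094

R_eq = 601.1 Ω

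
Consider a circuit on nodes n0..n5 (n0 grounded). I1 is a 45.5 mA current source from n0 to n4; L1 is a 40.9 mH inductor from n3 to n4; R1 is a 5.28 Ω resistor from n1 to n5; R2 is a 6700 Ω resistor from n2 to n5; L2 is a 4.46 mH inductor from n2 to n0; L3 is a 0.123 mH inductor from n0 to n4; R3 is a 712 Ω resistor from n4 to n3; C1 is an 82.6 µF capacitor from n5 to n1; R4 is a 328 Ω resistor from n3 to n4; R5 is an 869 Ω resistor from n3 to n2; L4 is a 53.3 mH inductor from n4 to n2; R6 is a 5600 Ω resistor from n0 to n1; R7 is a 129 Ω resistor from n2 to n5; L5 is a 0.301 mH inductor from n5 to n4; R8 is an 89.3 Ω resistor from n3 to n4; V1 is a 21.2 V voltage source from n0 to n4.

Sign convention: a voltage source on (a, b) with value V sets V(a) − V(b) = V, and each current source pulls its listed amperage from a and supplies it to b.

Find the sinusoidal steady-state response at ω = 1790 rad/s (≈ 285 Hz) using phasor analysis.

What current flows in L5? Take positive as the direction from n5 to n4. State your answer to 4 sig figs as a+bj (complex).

MNA unknowns: 5 node voltages V₁..V_5 plus 1 source current (V1)
I1: z[0]−=0.0455, z[4]+=0.0455
L1: Y=0.000-0.01366j on G[3,4]
R1: Y=0.1894+0.000j on G[1,5]
R2: Y=0.0001493+0.000j on G[2,5]
L2: Y=0.000-0.1253j on G[2,0]
L3: Y=0.000-4.542j on G[0,4]
R3: Y=0.001404+0.000j on G[4,3]
C1: Y=0.000+0.1479j on G[5,1]
R4: Y=0.003049+0.000j on G[3,4]
R5: Y=0.001151+0.000j on G[3,2]
L4: Y=0.000-0.01048j on G[4,2]
R6: Y=0.0001786+0.000j on G[0,1]
R7: Y=0.007752+0.000j on G[2,5]
L5: Y=0.000-1.856j on G[5,4]
R8: Y=0.01120+0.000j on G[3,4]
V1: row V0−V4=21.2, i_V1 at 0,4
solve → V1=-21.18+0.07515j, V2=-1.733-1.291j, V3=-20.35+0.5994j, V4=-21.20+0.000j, V5=-21.19+0.08489j
aux → i_V1=-0.2109+96.51j

0.1575-0.01088j A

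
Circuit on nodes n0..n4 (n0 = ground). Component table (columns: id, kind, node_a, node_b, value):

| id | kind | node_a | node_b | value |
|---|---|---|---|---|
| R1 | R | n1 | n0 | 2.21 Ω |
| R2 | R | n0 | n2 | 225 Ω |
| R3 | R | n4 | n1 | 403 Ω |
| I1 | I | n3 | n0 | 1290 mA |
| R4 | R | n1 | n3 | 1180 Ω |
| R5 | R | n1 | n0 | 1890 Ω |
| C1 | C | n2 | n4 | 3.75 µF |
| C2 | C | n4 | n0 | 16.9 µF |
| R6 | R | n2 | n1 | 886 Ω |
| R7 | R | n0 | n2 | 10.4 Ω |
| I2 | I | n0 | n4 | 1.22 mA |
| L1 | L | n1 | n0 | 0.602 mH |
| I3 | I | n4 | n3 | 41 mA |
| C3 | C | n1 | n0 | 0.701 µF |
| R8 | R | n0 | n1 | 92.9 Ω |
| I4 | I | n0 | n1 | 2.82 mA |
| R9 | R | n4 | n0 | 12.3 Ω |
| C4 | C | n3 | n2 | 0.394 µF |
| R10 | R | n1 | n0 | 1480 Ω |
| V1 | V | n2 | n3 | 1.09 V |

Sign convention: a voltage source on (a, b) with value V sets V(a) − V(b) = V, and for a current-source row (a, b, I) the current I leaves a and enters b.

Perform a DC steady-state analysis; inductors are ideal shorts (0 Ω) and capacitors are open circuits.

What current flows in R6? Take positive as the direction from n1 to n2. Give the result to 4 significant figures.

Apply KCL at each of the 4 non-ground nodes and solve the resulting linear system.
Node n1: branches {R1, R3, R4, R5, R6, L1, C3, R8, I4, R10} → V_1 = 0.000
Node n2: branches {R2, C1, R6, R7, C4, V1} → V_2 = -12.17
Node n3: branches {I1, R4, I3, C4, V1} → V_3 = -13.26
Node n4: branches {R3, C1, C2, I2, I3, R9} → V_4 = -0.4748
Source currents: i(L1)=-0.02333, i(V1)=1.238

0.01373 A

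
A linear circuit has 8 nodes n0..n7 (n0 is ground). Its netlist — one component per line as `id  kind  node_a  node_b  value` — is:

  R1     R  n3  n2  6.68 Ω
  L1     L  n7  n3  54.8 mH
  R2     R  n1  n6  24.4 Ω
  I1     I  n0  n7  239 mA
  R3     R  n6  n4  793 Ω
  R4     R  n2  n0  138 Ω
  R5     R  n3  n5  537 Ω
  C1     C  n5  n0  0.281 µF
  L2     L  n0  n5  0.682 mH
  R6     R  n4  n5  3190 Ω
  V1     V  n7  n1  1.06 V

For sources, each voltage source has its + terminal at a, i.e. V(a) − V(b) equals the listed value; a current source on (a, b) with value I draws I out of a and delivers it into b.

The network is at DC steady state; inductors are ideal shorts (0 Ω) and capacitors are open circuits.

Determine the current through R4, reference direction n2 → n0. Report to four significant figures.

0.1833 A

Apply KCL at each of the 7 non-ground nodes and solve the resulting linear system.
Node n1: branches {R2, V1} → V_1 = 25.46
Node n2: branches {R1, R4} → V_2 = 25.29
Node n3: branches {R1, L1, R5} → V_3 = 26.52
Node n4: branches {R3, R6} → V_4 = 20.26
Node n5: branches {R5, C1, L2, R6} → V_5 = 0.000
Node n6: branches {R2, R3} → V_6 = 25.30
Node n7: branches {L1, I1, V1} → V_7 = 26.52
Source currents: i(L1)=0.2326, i(L2)=-0.05573, i(V1)=0.006352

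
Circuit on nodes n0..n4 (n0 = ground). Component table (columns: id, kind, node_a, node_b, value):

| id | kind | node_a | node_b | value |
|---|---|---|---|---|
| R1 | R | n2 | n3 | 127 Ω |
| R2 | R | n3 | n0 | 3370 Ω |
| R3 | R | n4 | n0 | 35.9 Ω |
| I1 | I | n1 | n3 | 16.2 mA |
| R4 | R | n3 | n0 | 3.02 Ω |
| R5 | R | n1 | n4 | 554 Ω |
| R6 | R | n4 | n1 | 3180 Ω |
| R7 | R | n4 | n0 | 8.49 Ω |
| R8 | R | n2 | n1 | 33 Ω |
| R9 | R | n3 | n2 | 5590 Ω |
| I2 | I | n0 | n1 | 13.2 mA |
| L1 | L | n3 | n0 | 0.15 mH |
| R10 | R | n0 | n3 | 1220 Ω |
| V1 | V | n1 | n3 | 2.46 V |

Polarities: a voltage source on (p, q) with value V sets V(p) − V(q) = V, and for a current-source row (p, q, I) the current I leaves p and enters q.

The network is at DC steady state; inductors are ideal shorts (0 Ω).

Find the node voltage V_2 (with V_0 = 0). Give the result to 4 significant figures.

Apply KCL at each of the 4 non-ground nodes and solve the resulting linear system.
Node n1: branches {I1, R5, R6, R8, I2, V1} → V_1 = 2.460
Node n2: branches {R1, R8, R9} → V_2 = 1.944
Node n3: branches {R1, R2, I1, R4, R9, L1, R10, V1} → V_3 = 0.000
Node n4: branches {R3, R5, R6, R7} → V_4 = 0.03529
Source currents: i(L1)=0.008061, i(V1)=-0.02379

1.944 V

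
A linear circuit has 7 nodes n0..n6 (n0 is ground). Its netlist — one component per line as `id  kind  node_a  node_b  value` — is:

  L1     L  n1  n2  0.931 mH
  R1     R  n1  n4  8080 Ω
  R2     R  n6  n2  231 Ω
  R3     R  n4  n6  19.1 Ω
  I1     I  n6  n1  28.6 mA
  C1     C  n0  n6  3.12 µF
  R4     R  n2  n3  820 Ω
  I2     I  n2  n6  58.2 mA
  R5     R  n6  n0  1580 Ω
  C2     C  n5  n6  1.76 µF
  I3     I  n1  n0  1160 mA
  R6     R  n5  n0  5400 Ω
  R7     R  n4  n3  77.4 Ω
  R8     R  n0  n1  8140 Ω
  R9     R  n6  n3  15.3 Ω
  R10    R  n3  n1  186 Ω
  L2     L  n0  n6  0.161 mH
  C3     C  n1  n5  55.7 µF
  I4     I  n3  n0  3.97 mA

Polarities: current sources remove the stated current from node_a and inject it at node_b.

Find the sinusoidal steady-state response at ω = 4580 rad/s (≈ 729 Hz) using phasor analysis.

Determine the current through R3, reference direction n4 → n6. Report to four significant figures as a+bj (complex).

-0.06829+0.04870j A

Apply KCL at each of the 6 non-ground nodes and solve the resulting linear system.
Node n1: branches {L1, R1, I1, I3, R8, R10, C3} → V_1 = -73.02+51.24j
Node n2: branches {L1, R2, R4, I2} → V_2 = -71.78+52.66j
Node n3: branches {R4, R7, R9, R10, I4} → V_3 = -5.892+3.359j
Node n4: branches {R1, R3, R7} → V_4 = -1.293+0.07924j
Node n5: branches {C2, R6, C3} → V_5 = -70.82+49.59j
Node n6: branches {R2, R3, I1, C1, I2, R5, C2, R9, L2} → V_6 = 0.01113-0.8510j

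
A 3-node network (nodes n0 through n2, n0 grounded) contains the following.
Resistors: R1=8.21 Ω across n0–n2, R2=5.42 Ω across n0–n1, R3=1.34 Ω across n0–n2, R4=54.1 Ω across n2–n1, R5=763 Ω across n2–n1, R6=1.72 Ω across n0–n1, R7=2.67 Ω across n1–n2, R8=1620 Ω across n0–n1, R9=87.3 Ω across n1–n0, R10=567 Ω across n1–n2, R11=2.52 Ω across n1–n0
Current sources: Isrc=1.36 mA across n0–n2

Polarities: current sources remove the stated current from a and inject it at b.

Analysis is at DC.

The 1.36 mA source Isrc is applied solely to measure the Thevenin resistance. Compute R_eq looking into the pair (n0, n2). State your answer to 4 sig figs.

Apply KCL at each of the 2 non-ground nodes and solve the resulting linear system.
Node n1: branches {R2, R4, R5, R6, R7, R8, R9, R10, R11} → V_1 = 0.0002945
Node n2: branches {R1, R3, R4, R5, R7, R10, Isrc} → V_2 = 0.001168

R_eq = 0.8589 Ω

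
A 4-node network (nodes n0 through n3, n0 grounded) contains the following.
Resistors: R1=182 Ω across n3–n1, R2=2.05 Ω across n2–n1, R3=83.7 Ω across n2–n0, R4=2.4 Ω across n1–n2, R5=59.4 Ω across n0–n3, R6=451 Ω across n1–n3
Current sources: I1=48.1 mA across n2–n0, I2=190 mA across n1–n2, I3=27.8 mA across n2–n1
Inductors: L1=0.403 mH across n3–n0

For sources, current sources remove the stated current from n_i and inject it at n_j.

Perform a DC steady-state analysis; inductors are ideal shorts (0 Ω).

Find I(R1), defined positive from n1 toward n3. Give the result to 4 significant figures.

-0.01397 A

Apply KCL at each of the 3 non-ground nodes and solve the resulting linear system.
Node n1: branches {R1, R2, I2, R4, R6, I3} → V_1 = -2.542
Node n2: branches {R2, R3, I1, I2, R4, I3} → V_2 = -2.385
Node n3: branches {R1, R5, L1, R6} → V_3 = 0.000
Source currents: i(L1)=-0.01961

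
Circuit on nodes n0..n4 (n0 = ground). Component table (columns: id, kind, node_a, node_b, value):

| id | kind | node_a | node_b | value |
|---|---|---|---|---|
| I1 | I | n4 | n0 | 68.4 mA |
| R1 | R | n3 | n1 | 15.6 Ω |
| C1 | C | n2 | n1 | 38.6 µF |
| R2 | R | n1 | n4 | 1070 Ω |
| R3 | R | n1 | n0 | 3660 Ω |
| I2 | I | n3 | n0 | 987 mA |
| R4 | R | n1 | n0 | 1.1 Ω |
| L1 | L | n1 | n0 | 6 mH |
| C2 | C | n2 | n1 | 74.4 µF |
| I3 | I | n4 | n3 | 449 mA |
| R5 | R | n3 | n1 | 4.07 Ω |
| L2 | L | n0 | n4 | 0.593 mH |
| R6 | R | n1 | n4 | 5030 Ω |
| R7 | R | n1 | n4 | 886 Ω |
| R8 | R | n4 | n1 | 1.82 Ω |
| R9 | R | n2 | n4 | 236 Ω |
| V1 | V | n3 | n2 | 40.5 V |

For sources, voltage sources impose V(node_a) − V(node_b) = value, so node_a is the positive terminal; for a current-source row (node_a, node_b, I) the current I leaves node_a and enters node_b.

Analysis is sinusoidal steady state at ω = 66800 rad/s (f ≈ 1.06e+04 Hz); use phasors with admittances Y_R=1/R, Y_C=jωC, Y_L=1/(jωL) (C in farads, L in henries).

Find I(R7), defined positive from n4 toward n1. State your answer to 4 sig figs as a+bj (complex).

-0.001044-9.177e-05j A

Apply KCL at each of the 4 non-ground nodes and solve the resulting linear system.
Node n1: branches {R1, C1, R2, R3, R4, L1, C2, R5, R6, R7, R8} → V_1 = -1.156-0.06095j
Node n2: branches {C1, C2, R9, V1} → V_2 = -1.229+1.670j
Node n3: branches {R1, I2, I3, R5, V1} → V_3 = 39.27+1.670j
Node n4: branches {I1, R2, I3, L2, R6, R7, R8, R9} → V_4 = -2.081-0.1423j
Source currents: i(V1)=-13.06-0.5363j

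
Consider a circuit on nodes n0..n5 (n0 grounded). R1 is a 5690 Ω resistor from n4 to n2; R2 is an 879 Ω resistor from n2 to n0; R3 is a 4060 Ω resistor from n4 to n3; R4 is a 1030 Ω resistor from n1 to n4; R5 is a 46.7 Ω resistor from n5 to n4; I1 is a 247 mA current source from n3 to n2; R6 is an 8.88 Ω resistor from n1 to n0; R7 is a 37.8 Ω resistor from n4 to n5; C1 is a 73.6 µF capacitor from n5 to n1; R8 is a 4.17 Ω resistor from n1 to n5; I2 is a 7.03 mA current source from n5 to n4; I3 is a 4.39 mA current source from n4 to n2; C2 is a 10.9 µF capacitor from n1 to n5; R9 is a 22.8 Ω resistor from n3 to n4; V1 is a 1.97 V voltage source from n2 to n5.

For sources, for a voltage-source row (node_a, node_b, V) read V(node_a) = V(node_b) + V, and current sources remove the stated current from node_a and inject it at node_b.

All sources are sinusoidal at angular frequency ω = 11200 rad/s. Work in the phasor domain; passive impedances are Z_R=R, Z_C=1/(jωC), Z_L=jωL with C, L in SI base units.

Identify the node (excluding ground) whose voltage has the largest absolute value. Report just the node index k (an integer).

MNA unknowns: 5 node voltages V₁..V_5 plus 1 source current (V1)
R1: Y=0.0001757+0.000j on G[4,2]
R2: Y=0.001138+0.000j on G[2,0]
R3: Y=0.0002463+0.000j on G[4,3]
R4: Y=0.0009709+0.000j on G[1,4]
R5: Y=0.02141+0.000j on G[5,4]
I1: z[3]−=0.247, z[2]+=0.247
R6: Y=0.1126+0.000j on G[1,0]
R7: Y=0.02646+0.000j on G[4,5]
C1: Y=0.000+0.8243j on G[5,1]
R8: Y=0.2398+0.000j on G[1,5]
I2: z[5]−=0.00703, z[4]+=0.00703
I3: z[4]−=0.00439, z[2]+=0.00439
C2: Y=0.000+0.1221j on G[1,5]
R9: Y=0.04386+0.000j on G[3,4]
V1: row V2−V5=1.97, i_V1 at 2,5
solve → V1=-0.01971+2.594e-05j, V2=1.951-0.002567j, V3=-10.60-0.002516j, V4=-4.997-0.002516j, V5=-0.01905-0.002567j
aux → i_V1=0.2479+2.930e-06j

3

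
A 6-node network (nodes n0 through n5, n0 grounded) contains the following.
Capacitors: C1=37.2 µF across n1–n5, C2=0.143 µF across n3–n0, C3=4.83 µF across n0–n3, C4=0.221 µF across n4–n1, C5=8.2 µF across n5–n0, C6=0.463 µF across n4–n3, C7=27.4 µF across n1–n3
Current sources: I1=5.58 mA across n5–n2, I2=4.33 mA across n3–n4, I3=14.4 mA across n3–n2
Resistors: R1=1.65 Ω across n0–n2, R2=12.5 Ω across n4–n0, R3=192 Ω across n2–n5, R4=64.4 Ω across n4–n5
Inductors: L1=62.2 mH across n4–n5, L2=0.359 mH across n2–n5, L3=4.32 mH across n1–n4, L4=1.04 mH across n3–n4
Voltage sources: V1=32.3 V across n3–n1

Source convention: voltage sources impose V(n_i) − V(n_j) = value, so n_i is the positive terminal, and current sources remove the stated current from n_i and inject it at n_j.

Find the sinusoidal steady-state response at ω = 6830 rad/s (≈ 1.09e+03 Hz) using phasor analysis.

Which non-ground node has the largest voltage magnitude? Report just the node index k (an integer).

Apply KCL at each of the 5 non-ground nodes and solve the resulting linear system.
Node n1: branches {C1, C4, L3, C7, V1} → V_1 = -3.163+2.360j
Node n2: branches {I1, R1, L2, R3, I3} → V_2 = -2.722-0.3453j
Node n3: branches {I2, C2, C3, I3, C6, L4, C7, V1} → V_3 = 29.14+2.360j
Node n4: branches {I2, L1, R2, C4, L3, R4, C6, L4} → V_4 = 18.51-8.172j
Node n5: branches {C1, I1, L1, L2, R3, R4, C5} → V_5 = -2.261-4.445j
Source currents: i(V1)=-1.388-5.572j

3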